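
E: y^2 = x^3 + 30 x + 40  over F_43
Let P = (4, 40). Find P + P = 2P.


Doubling: s = (3 x1^2 + a) / (2 y1)
s = (3*4^2 + 30) / (2*40) mod 43 = 30
x3 = s^2 - 2 x1 mod 43 = 30^2 - 2*4 = 32
y3 = s (x1 - x3) - y1 mod 43 = 30 * (4 - 32) - 40 = 23

2P = (32, 23)


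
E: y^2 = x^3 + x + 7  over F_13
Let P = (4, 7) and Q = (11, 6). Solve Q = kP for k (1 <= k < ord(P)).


Enumerate multiples of P until we hit Q = (11, 6):
  1P = (4, 7)
  2P = (1, 10)
  3P = (9, 11)
  4P = (10, 9)
  5P = (2, 11)
  6P = (11, 7)
  7P = (11, 6)
Match found at i = 7.

k = 7


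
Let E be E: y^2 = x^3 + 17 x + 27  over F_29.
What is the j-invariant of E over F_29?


Delta = -16(4 a^3 + 27 b^2) mod 29 = 27
-1728 * (4 a)^3 = -1728 * (4*17)^3 mod 29 = 23
j = 23 * 27^(-1) mod 29 = 3

j = 3 (mod 29)


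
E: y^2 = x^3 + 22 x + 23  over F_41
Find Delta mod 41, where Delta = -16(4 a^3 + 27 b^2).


4 a^3 + 27 b^2 = 4*22^3 + 27*23^2 = 42592 + 14283 = 56875
Delta = -16 * (56875) = -910000
Delta mod 41 = 36

Delta = 36 (mod 41)


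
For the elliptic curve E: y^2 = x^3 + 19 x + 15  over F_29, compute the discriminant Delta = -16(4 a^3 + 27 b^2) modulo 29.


4 a^3 + 27 b^2 = 4*19^3 + 27*15^2 = 27436 + 6075 = 33511
Delta = -16 * (33511) = -536176
Delta mod 29 = 5

Delta = 5 (mod 29)


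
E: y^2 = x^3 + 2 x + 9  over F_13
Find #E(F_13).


For each x in F_13, count y with y^2 = x^3 + 2 x + 9 mod 13:
  x = 0: RHS = 9, y in [3, 10]  -> 2 point(s)
  x = 1: RHS = 12, y in [5, 8]  -> 2 point(s)
  x = 3: RHS = 3, y in [4, 9]  -> 2 point(s)
  x = 4: RHS = 3, y in [4, 9]  -> 2 point(s)
  x = 5: RHS = 1, y in [1, 12]  -> 2 point(s)
  x = 6: RHS = 3, y in [4, 9]  -> 2 point(s)
  x = 8: RHS = 4, y in [2, 11]  -> 2 point(s)
  x = 11: RHS = 10, y in [6, 7]  -> 2 point(s)
Affine points: 16. Add the point at infinity: total = 17.

#E(F_13) = 17


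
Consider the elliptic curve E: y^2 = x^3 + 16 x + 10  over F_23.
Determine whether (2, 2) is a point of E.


Check whether y^2 = x^3 + 16 x + 10 (mod 23) for (x, y) = (2, 2).
LHS: y^2 = 2^2 mod 23 = 4
RHS: x^3 + 16 x + 10 = 2^3 + 16*2 + 10 mod 23 = 4
LHS = RHS

Yes, on the curve


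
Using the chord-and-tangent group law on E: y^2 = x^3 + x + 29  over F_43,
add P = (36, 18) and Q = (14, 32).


P != Q, so use the chord formula.
s = (y2 - y1) / (x2 - x1) = (14) / (21) mod 43 = 15
x3 = s^2 - x1 - x2 mod 43 = 15^2 - 36 - 14 = 3
y3 = s (x1 - x3) - y1 mod 43 = 15 * (36 - 3) - 18 = 4

P + Q = (3, 4)


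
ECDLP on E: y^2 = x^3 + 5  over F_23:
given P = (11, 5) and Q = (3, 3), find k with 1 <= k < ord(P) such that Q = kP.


Enumerate multiples of P until we hit Q = (3, 3):
  1P = (11, 5)
  2P = (7, 16)
  3P = (14, 9)
  4P = (10, 4)
  5P = (3, 3)
Match found at i = 5.

k = 5


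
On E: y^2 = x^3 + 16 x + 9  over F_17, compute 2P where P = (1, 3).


Doubling: s = (3 x1^2 + a) / (2 y1)
s = (3*1^2 + 16) / (2*3) mod 17 = 6
x3 = s^2 - 2 x1 mod 17 = 6^2 - 2*1 = 0
y3 = s (x1 - x3) - y1 mod 17 = 6 * (1 - 0) - 3 = 3

2P = (0, 3)


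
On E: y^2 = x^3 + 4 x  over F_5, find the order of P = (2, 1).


Compute successive multiples of P until we hit O:
  1P = (2, 1)
  2P = (0, 0)
  3P = (2, 4)
  4P = O

ord(P) = 4


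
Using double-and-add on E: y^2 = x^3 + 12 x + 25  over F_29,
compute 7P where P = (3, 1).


k = 7 = 111_2 (binary, LSB first: 111)
Double-and-add from P = (3, 1):
  bit 0 = 1: acc = O + (3, 1) = (3, 1)
  bit 1 = 1: acc = (3, 1) + (19, 6) = (2, 12)
  bit 2 = 1: acc = (2, 12) + (0, 24) = (5, 6)

7P = (5, 6)


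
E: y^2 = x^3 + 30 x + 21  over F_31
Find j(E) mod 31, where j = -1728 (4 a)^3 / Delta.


Delta = -16(4 a^3 + 27 b^2) mod 31 = 16
-1728 * (4 a)^3 = -1728 * (4*30)^3 mod 31 = 15
j = 15 * 16^(-1) mod 31 = 30

j = 30 (mod 31)


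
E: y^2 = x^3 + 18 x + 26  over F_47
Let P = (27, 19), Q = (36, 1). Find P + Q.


P != Q, so use the chord formula.
s = (y2 - y1) / (x2 - x1) = (29) / (9) mod 47 = 45
x3 = s^2 - x1 - x2 mod 47 = 45^2 - 27 - 36 = 35
y3 = s (x1 - x3) - y1 mod 47 = 45 * (27 - 35) - 19 = 44

P + Q = (35, 44)


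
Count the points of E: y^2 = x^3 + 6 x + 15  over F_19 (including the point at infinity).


For each x in F_19, count y with y^2 = x^3 + 6 x + 15 mod 19:
  x = 2: RHS = 16, y in [4, 15]  -> 2 point(s)
  x = 6: RHS = 1, y in [1, 18]  -> 2 point(s)
  x = 7: RHS = 1, y in [1, 18]  -> 2 point(s)
  x = 8: RHS = 5, y in [9, 10]  -> 2 point(s)
  x = 9: RHS = 0, y in [0]  -> 1 point(s)
  x = 10: RHS = 11, y in [7, 12]  -> 2 point(s)
  x = 11: RHS = 6, y in [5, 14]  -> 2 point(s)
Affine points: 13. Add the point at infinity: total = 14.

#E(F_19) = 14


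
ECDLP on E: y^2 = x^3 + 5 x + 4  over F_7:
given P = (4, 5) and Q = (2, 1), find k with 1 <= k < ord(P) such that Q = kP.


Enumerate multiples of P until we hit Q = (2, 1):
  1P = (4, 5)
  2P = (0, 5)
  3P = (3, 2)
  4P = (2, 1)
Match found at i = 4.

k = 4


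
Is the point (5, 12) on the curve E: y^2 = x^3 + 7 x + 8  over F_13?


Check whether y^2 = x^3 + 7 x + 8 (mod 13) for (x, y) = (5, 12).
LHS: y^2 = 12^2 mod 13 = 1
RHS: x^3 + 7 x + 8 = 5^3 + 7*5 + 8 mod 13 = 12
LHS != RHS

No, not on the curve


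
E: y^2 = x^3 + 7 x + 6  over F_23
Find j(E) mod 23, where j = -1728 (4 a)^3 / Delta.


Delta = -16(4 a^3 + 27 b^2) mod 23 = 9
-1728 * (4 a)^3 = -1728 * (4*7)^3 mod 23 = 16
j = 16 * 9^(-1) mod 23 = 12

j = 12 (mod 23)


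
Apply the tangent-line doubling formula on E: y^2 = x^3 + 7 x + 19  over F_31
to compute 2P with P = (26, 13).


Doubling: s = (3 x1^2 + a) / (2 y1)
s = (3*26^2 + 7) / (2*13) mod 31 = 27
x3 = s^2 - 2 x1 mod 31 = 27^2 - 2*26 = 26
y3 = s (x1 - x3) - y1 mod 31 = 27 * (26 - 26) - 13 = 18

2P = (26, 18)


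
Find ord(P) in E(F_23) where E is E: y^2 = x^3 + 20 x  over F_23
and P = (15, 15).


Compute successive multiples of P until we hit O:
  1P = (15, 15)
  2P = (9, 9)
  3P = (0, 0)
  4P = (9, 14)
  5P = (15, 8)
  6P = O

ord(P) = 6


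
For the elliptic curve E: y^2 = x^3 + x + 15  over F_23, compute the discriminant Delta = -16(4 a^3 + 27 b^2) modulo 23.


4 a^3 + 27 b^2 = 4*1^3 + 27*15^2 = 4 + 6075 = 6079
Delta = -16 * (6079) = -97264
Delta mod 23 = 3

Delta = 3 (mod 23)


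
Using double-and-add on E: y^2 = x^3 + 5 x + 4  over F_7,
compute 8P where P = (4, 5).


k = 8 = 1000_2 (binary, LSB first: 0001)
Double-and-add from P = (4, 5):
  bit 0 = 0: acc unchanged = O
  bit 1 = 0: acc unchanged = O
  bit 2 = 0: acc unchanged = O
  bit 3 = 1: acc = O + (0, 2) = (0, 2)

8P = (0, 2)


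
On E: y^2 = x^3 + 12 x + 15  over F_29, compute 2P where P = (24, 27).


Doubling: s = (3 x1^2 + a) / (2 y1)
s = (3*24^2 + 12) / (2*27) mod 29 = 0
x3 = s^2 - 2 x1 mod 29 = 0^2 - 2*24 = 10
y3 = s (x1 - x3) - y1 mod 29 = 0 * (24 - 10) - 27 = 2

2P = (10, 2)


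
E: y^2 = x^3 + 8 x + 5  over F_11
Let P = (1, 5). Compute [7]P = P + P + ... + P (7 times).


k = 7 = 111_2 (binary, LSB first: 111)
Double-and-add from P = (1, 5):
  bit 0 = 1: acc = O + (1, 5) = (1, 5)
  bit 1 = 1: acc = (1, 5) + (9, 6) = (6, 4)
  bit 2 = 1: acc = (6, 4) + (8, 3) = (0, 4)

7P = (0, 4)


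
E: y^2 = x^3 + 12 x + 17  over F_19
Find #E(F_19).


For each x in F_19, count y with y^2 = x^3 + 12 x + 17 mod 19:
  x = 0: RHS = 17, y in [6, 13]  -> 2 point(s)
  x = 1: RHS = 11, y in [7, 12]  -> 2 point(s)
  x = 2: RHS = 11, y in [7, 12]  -> 2 point(s)
  x = 3: RHS = 4, y in [2, 17]  -> 2 point(s)
  x = 6: RHS = 1, y in [1, 18]  -> 2 point(s)
  x = 7: RHS = 7, y in [8, 11]  -> 2 point(s)
  x = 8: RHS = 17, y in [6, 13]  -> 2 point(s)
  x = 10: RHS = 16, y in [4, 15]  -> 2 point(s)
  x = 11: RHS = 17, y in [6, 13]  -> 2 point(s)
  x = 15: RHS = 0, y in [0]  -> 1 point(s)
  x = 16: RHS = 11, y in [7, 12]  -> 2 point(s)
  x = 17: RHS = 4, y in [2, 17]  -> 2 point(s)
  x = 18: RHS = 4, y in [2, 17]  -> 2 point(s)
Affine points: 25. Add the point at infinity: total = 26.

#E(F_19) = 26


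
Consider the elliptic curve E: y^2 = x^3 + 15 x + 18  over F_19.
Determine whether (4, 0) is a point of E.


Check whether y^2 = x^3 + 15 x + 18 (mod 19) for (x, y) = (4, 0).
LHS: y^2 = 0^2 mod 19 = 0
RHS: x^3 + 15 x + 18 = 4^3 + 15*4 + 18 mod 19 = 9
LHS != RHS

No, not on the curve


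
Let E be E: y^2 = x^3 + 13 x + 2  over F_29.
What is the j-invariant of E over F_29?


Delta = -16(4 a^3 + 27 b^2) mod 29 = 25
-1728 * (4 a)^3 = -1728 * (4*13)^3 mod 29 = 18
j = 18 * 25^(-1) mod 29 = 10

j = 10 (mod 29)


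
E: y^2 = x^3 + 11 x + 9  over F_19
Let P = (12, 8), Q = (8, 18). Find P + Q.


P != Q, so use the chord formula.
s = (y2 - y1) / (x2 - x1) = (10) / (15) mod 19 = 7
x3 = s^2 - x1 - x2 mod 19 = 7^2 - 12 - 8 = 10
y3 = s (x1 - x3) - y1 mod 19 = 7 * (12 - 10) - 8 = 6

P + Q = (10, 6)


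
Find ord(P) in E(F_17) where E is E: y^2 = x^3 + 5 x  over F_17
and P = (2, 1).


Compute successive multiples of P until we hit O:
  1P = (2, 1)
  2P = (13, 16)
  3P = (4, 4)
  4P = (9, 14)
  5P = (15, 4)
  6P = (8, 12)
  7P = (8, 5)
  8P = (15, 13)
  ... (continuing to 13P)
  13P = O

ord(P) = 13


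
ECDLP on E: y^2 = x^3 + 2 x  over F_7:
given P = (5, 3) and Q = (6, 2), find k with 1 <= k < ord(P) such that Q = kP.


Enumerate multiples of P until we hit Q = (6, 2):
  1P = (5, 3)
  2P = (4, 4)
  3P = (6, 5)
  4P = (0, 0)
  5P = (6, 2)
Match found at i = 5.

k = 5


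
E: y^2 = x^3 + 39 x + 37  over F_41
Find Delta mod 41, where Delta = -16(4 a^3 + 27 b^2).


4 a^3 + 27 b^2 = 4*39^3 + 27*37^2 = 237276 + 36963 = 274239
Delta = -16 * (274239) = -4387824
Delta mod 41 = 37

Delta = 37 (mod 41)


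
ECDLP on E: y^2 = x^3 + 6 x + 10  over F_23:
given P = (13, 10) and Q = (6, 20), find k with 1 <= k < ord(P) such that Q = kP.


Enumerate multiples of P until we hit Q = (6, 20):
  1P = (13, 10)
  2P = (5, 2)
  3P = (6, 20)
Match found at i = 3.

k = 3


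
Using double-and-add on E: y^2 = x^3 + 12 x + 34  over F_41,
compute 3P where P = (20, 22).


k = 3 = 11_2 (binary, LSB first: 11)
Double-and-add from P = (20, 22):
  bit 0 = 1: acc = O + (20, 22) = (20, 22)
  bit 1 = 1: acc = (20, 22) + (37, 39) = (26, 13)

3P = (26, 13)


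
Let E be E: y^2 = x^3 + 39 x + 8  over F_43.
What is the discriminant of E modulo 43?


4 a^3 + 27 b^2 = 4*39^3 + 27*8^2 = 237276 + 1728 = 239004
Delta = -16 * (239004) = -3824064
Delta mod 43 = 12

Delta = 12 (mod 43)


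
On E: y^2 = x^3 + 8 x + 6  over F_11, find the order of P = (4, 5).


Compute successive multiples of P until we hit O:
  1P = (4, 5)
  2P = (4, 6)
  3P = O

ord(P) = 3


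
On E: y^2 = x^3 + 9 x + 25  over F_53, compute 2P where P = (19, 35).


Doubling: s = (3 x1^2 + a) / (2 y1)
s = (3*19^2 + 9) / (2*35) mod 53 = 5
x3 = s^2 - 2 x1 mod 53 = 5^2 - 2*19 = 40
y3 = s (x1 - x3) - y1 mod 53 = 5 * (19 - 40) - 35 = 19

2P = (40, 19)


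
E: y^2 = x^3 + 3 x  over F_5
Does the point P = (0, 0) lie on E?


Check whether y^2 = x^3 + 3 x + 0 (mod 5) for (x, y) = (0, 0).
LHS: y^2 = 0^2 mod 5 = 0
RHS: x^3 + 3 x + 0 = 0^3 + 3*0 + 0 mod 5 = 0
LHS = RHS

Yes, on the curve


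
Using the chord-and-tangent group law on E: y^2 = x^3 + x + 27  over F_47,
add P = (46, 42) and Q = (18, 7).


P != Q, so use the chord formula.
s = (y2 - y1) / (x2 - x1) = (12) / (19) mod 47 = 13
x3 = s^2 - x1 - x2 mod 47 = 13^2 - 46 - 18 = 11
y3 = s (x1 - x3) - y1 mod 47 = 13 * (46 - 11) - 42 = 37

P + Q = (11, 37)


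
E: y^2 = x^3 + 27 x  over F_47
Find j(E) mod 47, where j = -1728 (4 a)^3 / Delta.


Delta = -16(4 a^3 + 27 b^2) mod 47 = 29
-1728 * (4 a)^3 = -1728 * (4*27)^3 mod 47 = 10
j = 10 * 29^(-1) mod 47 = 36

j = 36 (mod 47)


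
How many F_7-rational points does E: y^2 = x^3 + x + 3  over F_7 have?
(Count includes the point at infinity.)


For each x in F_7, count y with y^2 = x^3 + 1 x + 3 mod 7:
  x = 4: RHS = 1, y in [1, 6]  -> 2 point(s)
  x = 5: RHS = 0, y in [0]  -> 1 point(s)
  x = 6: RHS = 1, y in [1, 6]  -> 2 point(s)
Affine points: 5. Add the point at infinity: total = 6.

#E(F_7) = 6


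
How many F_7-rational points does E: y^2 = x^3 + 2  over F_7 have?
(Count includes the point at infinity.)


For each x in F_7, count y with y^2 = x^3 + 0 x + 2 mod 7:
  x = 0: RHS = 2, y in [3, 4]  -> 2 point(s)
  x = 3: RHS = 1, y in [1, 6]  -> 2 point(s)
  x = 5: RHS = 1, y in [1, 6]  -> 2 point(s)
  x = 6: RHS = 1, y in [1, 6]  -> 2 point(s)
Affine points: 8. Add the point at infinity: total = 9.

#E(F_7) = 9


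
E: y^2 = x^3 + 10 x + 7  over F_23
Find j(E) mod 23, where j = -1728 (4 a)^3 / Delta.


Delta = -16(4 a^3 + 27 b^2) mod 23 = 1
-1728 * (4 a)^3 = -1728 * (4*10)^3 mod 23 = 4
j = 4 * 1^(-1) mod 23 = 4

j = 4 (mod 23)


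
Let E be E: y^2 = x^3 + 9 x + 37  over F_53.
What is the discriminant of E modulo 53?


4 a^3 + 27 b^2 = 4*9^3 + 27*37^2 = 2916 + 36963 = 39879
Delta = -16 * (39879) = -638064
Delta mod 53 = 3

Delta = 3 (mod 53)


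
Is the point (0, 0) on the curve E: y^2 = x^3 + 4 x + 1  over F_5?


Check whether y^2 = x^3 + 4 x + 1 (mod 5) for (x, y) = (0, 0).
LHS: y^2 = 0^2 mod 5 = 0
RHS: x^3 + 4 x + 1 = 0^3 + 4*0 + 1 mod 5 = 1
LHS != RHS

No, not on the curve


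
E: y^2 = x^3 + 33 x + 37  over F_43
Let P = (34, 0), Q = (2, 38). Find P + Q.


P != Q, so use the chord formula.
s = (y2 - y1) / (x2 - x1) = (38) / (11) mod 43 = 23
x3 = s^2 - x1 - x2 mod 43 = 23^2 - 34 - 2 = 20
y3 = s (x1 - x3) - y1 mod 43 = 23 * (34 - 20) - 0 = 21

P + Q = (20, 21)


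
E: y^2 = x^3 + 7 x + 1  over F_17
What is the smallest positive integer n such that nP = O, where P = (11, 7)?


Compute successive multiples of P until we hit O:
  1P = (11, 7)
  2P = (10, 0)
  3P = (11, 10)
  4P = O

ord(P) = 4


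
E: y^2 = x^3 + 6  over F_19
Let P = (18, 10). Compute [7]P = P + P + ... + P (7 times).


k = 7 = 111_2 (binary, LSB first: 111)
Double-and-add from P = (18, 10):
  bit 0 = 1: acc = O + (18, 10) = (18, 10)
  bit 1 = 1: acc = (18, 10) + (11, 11) = (16, 6)
  bit 2 = 1: acc = (16, 6) + (8, 10) = (0, 5)

7P = (0, 5)


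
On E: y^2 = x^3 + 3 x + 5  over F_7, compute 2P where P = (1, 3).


Doubling: s = (3 x1^2 + a) / (2 y1)
s = (3*1^2 + 3) / (2*3) mod 7 = 1
x3 = s^2 - 2 x1 mod 7 = 1^2 - 2*1 = 6
y3 = s (x1 - x3) - y1 mod 7 = 1 * (1 - 6) - 3 = 6

2P = (6, 6)


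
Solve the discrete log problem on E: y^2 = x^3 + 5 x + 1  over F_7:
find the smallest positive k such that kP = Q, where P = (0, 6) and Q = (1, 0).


Enumerate multiples of P until we hit Q = (1, 0):
  1P = (0, 6)
  2P = (1, 0)
Match found at i = 2.

k = 2


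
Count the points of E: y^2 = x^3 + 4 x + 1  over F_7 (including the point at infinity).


For each x in F_7, count y with y^2 = x^3 + 4 x + 1 mod 7:
  x = 0: RHS = 1, y in [1, 6]  -> 2 point(s)
  x = 4: RHS = 4, y in [2, 5]  -> 2 point(s)
Affine points: 4. Add the point at infinity: total = 5.

#E(F_7) = 5


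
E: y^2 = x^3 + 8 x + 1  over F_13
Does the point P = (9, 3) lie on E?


Check whether y^2 = x^3 + 8 x + 1 (mod 13) for (x, y) = (9, 3).
LHS: y^2 = 3^2 mod 13 = 9
RHS: x^3 + 8 x + 1 = 9^3 + 8*9 + 1 mod 13 = 9
LHS = RHS

Yes, on the curve


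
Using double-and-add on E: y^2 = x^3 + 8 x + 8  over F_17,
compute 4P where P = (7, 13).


k = 4 = 100_2 (binary, LSB first: 001)
Double-and-add from P = (7, 13):
  bit 0 = 0: acc unchanged = O
  bit 1 = 0: acc unchanged = O
  bit 2 = 1: acc = O + (14, 5) = (14, 5)

4P = (14, 5)


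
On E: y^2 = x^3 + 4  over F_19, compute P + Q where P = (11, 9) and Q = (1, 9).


P != Q, so use the chord formula.
s = (y2 - y1) / (x2 - x1) = (0) / (9) mod 19 = 0
x3 = s^2 - x1 - x2 mod 19 = 0^2 - 11 - 1 = 7
y3 = s (x1 - x3) - y1 mod 19 = 0 * (11 - 7) - 9 = 10

P + Q = (7, 10)


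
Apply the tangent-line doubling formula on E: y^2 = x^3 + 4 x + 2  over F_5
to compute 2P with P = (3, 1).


Doubling: s = (3 x1^2 + a) / (2 y1)
s = (3*3^2 + 4) / (2*1) mod 5 = 3
x3 = s^2 - 2 x1 mod 5 = 3^2 - 2*3 = 3
y3 = s (x1 - x3) - y1 mod 5 = 3 * (3 - 3) - 1 = 4

2P = (3, 4)


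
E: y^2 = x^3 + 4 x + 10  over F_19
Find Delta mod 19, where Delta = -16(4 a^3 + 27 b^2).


4 a^3 + 27 b^2 = 4*4^3 + 27*10^2 = 256 + 2700 = 2956
Delta = -16 * (2956) = -47296
Delta mod 19 = 14

Delta = 14 (mod 19)


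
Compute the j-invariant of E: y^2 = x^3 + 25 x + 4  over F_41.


Delta = -16(4 a^3 + 27 b^2) mod 41 = 7
-1728 * (4 a)^3 = -1728 * (4*25)^3 mod 41 = 22
j = 22 * 7^(-1) mod 41 = 9

j = 9 (mod 41)


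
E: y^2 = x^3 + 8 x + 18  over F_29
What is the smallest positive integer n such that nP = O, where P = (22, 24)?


Compute successive multiples of P until we hit O:
  1P = (22, 24)
  2P = (15, 27)
  3P = (20, 0)
  4P = (15, 2)
  5P = (22, 5)
  6P = O

ord(P) = 6


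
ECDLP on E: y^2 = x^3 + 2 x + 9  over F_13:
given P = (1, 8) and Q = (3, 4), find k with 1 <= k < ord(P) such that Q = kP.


Enumerate multiples of P until we hit Q = (3, 4):
  1P = (1, 8)
  2P = (8, 2)
  3P = (5, 1)
  4P = (6, 4)
  5P = (3, 4)
Match found at i = 5.

k = 5


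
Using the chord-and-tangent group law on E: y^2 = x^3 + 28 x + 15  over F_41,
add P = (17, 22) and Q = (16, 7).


P != Q, so use the chord formula.
s = (y2 - y1) / (x2 - x1) = (26) / (40) mod 41 = 15
x3 = s^2 - x1 - x2 mod 41 = 15^2 - 17 - 16 = 28
y3 = s (x1 - x3) - y1 mod 41 = 15 * (17 - 28) - 22 = 18

P + Q = (28, 18)


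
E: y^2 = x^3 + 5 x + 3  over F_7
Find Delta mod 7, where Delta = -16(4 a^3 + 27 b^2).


4 a^3 + 27 b^2 = 4*5^3 + 27*3^2 = 500 + 243 = 743
Delta = -16 * (743) = -11888
Delta mod 7 = 5

Delta = 5 (mod 7)


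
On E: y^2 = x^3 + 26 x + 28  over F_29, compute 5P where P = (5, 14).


k = 5 = 101_2 (binary, LSB first: 101)
Double-and-add from P = (5, 14):
  bit 0 = 1: acc = O + (5, 14) = (5, 14)
  bit 1 = 0: acc unchanged = (5, 14)
  bit 2 = 1: acc = (5, 14) + (6, 9) = (14, 2)

5P = (14, 2)


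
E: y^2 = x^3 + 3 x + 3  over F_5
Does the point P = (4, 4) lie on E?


Check whether y^2 = x^3 + 3 x + 3 (mod 5) for (x, y) = (4, 4).
LHS: y^2 = 4^2 mod 5 = 1
RHS: x^3 + 3 x + 3 = 4^3 + 3*4 + 3 mod 5 = 4
LHS != RHS

No, not on the curve


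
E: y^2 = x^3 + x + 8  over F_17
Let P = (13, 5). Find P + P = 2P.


Doubling: s = (3 x1^2 + a) / (2 y1)
s = (3*13^2 + 1) / (2*5) mod 17 = 10
x3 = s^2 - 2 x1 mod 17 = 10^2 - 2*13 = 6
y3 = s (x1 - x3) - y1 mod 17 = 10 * (13 - 6) - 5 = 14

2P = (6, 14)


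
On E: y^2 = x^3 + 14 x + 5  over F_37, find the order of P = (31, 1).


Compute successive multiples of P until we hit O:
  1P = (31, 1)
  2P = (33, 25)
  3P = (6, 3)
  4P = (36, 29)
  5P = (28, 1)
  6P = (15, 36)
  7P = (2, 35)
  8P = (29, 26)
  ... (continuing to 22P)
  22P = O

ord(P) = 22


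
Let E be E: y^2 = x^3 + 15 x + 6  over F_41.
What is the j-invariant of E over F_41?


Delta = -16(4 a^3 + 27 b^2) mod 41 = 16
-1728 * (4 a)^3 = -1728 * (4*15)^3 mod 41 = 10
j = 10 * 16^(-1) mod 41 = 16

j = 16 (mod 41)


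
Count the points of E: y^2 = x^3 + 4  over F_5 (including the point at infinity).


For each x in F_5, count y with y^2 = x^3 + 0 x + 4 mod 5:
  x = 0: RHS = 4, y in [2, 3]  -> 2 point(s)
  x = 1: RHS = 0, y in [0]  -> 1 point(s)
  x = 3: RHS = 1, y in [1, 4]  -> 2 point(s)
Affine points: 5. Add the point at infinity: total = 6.

#E(F_5) = 6


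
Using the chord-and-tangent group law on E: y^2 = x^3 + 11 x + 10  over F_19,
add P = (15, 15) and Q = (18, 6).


P != Q, so use the chord formula.
s = (y2 - y1) / (x2 - x1) = (10) / (3) mod 19 = 16
x3 = s^2 - x1 - x2 mod 19 = 16^2 - 15 - 18 = 14
y3 = s (x1 - x3) - y1 mod 19 = 16 * (15 - 14) - 15 = 1

P + Q = (14, 1)


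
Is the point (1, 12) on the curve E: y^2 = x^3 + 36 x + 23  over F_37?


Check whether y^2 = x^3 + 36 x + 23 (mod 37) for (x, y) = (1, 12).
LHS: y^2 = 12^2 mod 37 = 33
RHS: x^3 + 36 x + 23 = 1^3 + 36*1 + 23 mod 37 = 23
LHS != RHS

No, not on the curve


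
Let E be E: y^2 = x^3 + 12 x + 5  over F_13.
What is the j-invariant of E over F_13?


Delta = -16(4 a^3 + 27 b^2) mod 13 = 2
-1728 * (4 a)^3 = -1728 * (4*12)^3 mod 13 = 1
j = 1 * 2^(-1) mod 13 = 7

j = 7 (mod 13)


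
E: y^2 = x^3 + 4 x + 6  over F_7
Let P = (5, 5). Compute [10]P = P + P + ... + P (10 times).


k = 10 = 1010_2 (binary, LSB first: 0101)
Double-and-add from P = (5, 5):
  bit 0 = 0: acc unchanged = O
  bit 1 = 1: acc = O + (6, 6) = (6, 6)
  bit 2 = 0: acc unchanged = (6, 6)
  bit 3 = 1: acc = (6, 6) + (4, 4) = (5, 2)

10P = (5, 2)


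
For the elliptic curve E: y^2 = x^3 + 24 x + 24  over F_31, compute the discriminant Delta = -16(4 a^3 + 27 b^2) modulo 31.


4 a^3 + 27 b^2 = 4*24^3 + 27*24^2 = 55296 + 15552 = 70848
Delta = -16 * (70848) = -1133568
Delta mod 31 = 9

Delta = 9 (mod 31)


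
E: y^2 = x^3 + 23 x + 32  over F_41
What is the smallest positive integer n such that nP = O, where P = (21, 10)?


Compute successive multiples of P until we hit O:
  1P = (21, 10)
  2P = (31, 14)
  3P = (40, 7)
  4P = (25, 23)
  5P = (3, 28)
  6P = (18, 28)
  7P = (38, 10)
  8P = (23, 31)
  ... (continuing to 48P)
  48P = O

ord(P) = 48


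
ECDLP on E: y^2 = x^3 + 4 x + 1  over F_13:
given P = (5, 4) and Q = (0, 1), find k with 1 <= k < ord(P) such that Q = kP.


Enumerate multiples of P until we hit Q = (0, 1):
  1P = (5, 4)
  2P = (2, 11)
  3P = (10, 12)
  4P = (12, 3)
  5P = (0, 12)
  6P = (9, 5)
  7P = (8, 5)
  8P = (3, 1)
  9P = (4, 4)
  10P = (4, 9)
  11P = (3, 12)
  12P = (8, 8)
  13P = (9, 8)
  14P = (0, 1)
Match found at i = 14.

k = 14


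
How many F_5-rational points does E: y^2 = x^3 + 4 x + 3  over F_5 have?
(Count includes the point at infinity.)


For each x in F_5, count y with y^2 = x^3 + 4 x + 3 mod 5:
  x = 2: RHS = 4, y in [2, 3]  -> 2 point(s)
Affine points: 2. Add the point at infinity: total = 3.

#E(F_5) = 3


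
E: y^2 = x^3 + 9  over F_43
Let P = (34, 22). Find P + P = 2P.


Doubling: s = (3 x1^2 + a) / (2 y1)
s = (3*34^2 + 0) / (2*22) mod 43 = 28
x3 = s^2 - 2 x1 mod 43 = 28^2 - 2*34 = 28
y3 = s (x1 - x3) - y1 mod 43 = 28 * (34 - 28) - 22 = 17

2P = (28, 17)


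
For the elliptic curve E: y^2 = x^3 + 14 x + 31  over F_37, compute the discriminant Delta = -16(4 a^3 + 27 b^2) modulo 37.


4 a^3 + 27 b^2 = 4*14^3 + 27*31^2 = 10976 + 25947 = 36923
Delta = -16 * (36923) = -590768
Delta mod 37 = 11

Delta = 11 (mod 37)


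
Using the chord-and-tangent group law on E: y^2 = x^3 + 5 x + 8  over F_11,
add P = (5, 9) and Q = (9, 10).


P != Q, so use the chord formula.
s = (y2 - y1) / (x2 - x1) = (1) / (4) mod 11 = 3
x3 = s^2 - x1 - x2 mod 11 = 3^2 - 5 - 9 = 6
y3 = s (x1 - x3) - y1 mod 11 = 3 * (5 - 6) - 9 = 10

P + Q = (6, 10)


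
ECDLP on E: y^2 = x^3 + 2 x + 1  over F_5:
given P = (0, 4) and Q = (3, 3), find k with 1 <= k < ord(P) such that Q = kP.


Enumerate multiples of P until we hit Q = (3, 3):
  1P = (0, 4)
  2P = (1, 2)
  3P = (3, 2)
  4P = (3, 3)
Match found at i = 4.

k = 4


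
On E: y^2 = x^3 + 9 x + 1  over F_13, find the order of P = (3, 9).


Compute successive multiples of P until we hit O:
  1P = (3, 9)
  2P = (11, 1)
  3P = (0, 1)
  4P = (7, 2)
  5P = (2, 12)
  6P = (4, 7)
  7P = (10, 5)
  8P = (12, 11)
  ... (continuing to 18P)
  18P = O

ord(P) = 18


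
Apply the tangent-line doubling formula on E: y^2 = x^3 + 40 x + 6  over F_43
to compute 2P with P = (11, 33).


Doubling: s = (3 x1^2 + a) / (2 y1)
s = (3*11^2 + 40) / (2*33) mod 43 = 25
x3 = s^2 - 2 x1 mod 43 = 25^2 - 2*11 = 1
y3 = s (x1 - x3) - y1 mod 43 = 25 * (11 - 1) - 33 = 2

2P = (1, 2)


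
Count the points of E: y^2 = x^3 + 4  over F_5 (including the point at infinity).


For each x in F_5, count y with y^2 = x^3 + 0 x + 4 mod 5:
  x = 0: RHS = 4, y in [2, 3]  -> 2 point(s)
  x = 1: RHS = 0, y in [0]  -> 1 point(s)
  x = 3: RHS = 1, y in [1, 4]  -> 2 point(s)
Affine points: 5. Add the point at infinity: total = 6.

#E(F_5) = 6


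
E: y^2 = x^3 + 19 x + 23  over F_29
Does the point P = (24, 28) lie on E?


Check whether y^2 = x^3 + 19 x + 23 (mod 29) for (x, y) = (24, 28).
LHS: y^2 = 28^2 mod 29 = 1
RHS: x^3 + 19 x + 23 = 24^3 + 19*24 + 23 mod 29 = 6
LHS != RHS

No, not on the curve


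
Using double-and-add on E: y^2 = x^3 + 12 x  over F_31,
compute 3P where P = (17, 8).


k = 3 = 11_2 (binary, LSB first: 11)
Double-and-add from P = (17, 8):
  bit 0 = 1: acc = O + (17, 8) = (17, 8)
  bit 1 = 1: acc = (17, 8) + (16, 14) = (3, 1)

3P = (3, 1)


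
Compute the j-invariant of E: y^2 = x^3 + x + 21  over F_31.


Delta = -16(4 a^3 + 27 b^2) mod 31 = 12
-1728 * (4 a)^3 = -1728 * (4*1)^3 mod 31 = 16
j = 16 * 12^(-1) mod 31 = 22

j = 22 (mod 31)


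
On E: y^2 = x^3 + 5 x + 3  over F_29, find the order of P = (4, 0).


Compute successive multiples of P until we hit O:
  1P = (4, 0)
  2P = O

ord(P) = 2


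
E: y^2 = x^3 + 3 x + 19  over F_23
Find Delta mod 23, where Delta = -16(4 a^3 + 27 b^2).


4 a^3 + 27 b^2 = 4*3^3 + 27*19^2 = 108 + 9747 = 9855
Delta = -16 * (9855) = -157680
Delta mod 23 = 8

Delta = 8 (mod 23)


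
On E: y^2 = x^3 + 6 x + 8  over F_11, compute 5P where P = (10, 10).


k = 5 = 101_2 (binary, LSB first: 101)
Double-and-add from P = (10, 10):
  bit 0 = 1: acc = O + (10, 10) = (10, 10)
  bit 1 = 0: acc unchanged = (10, 10)
  bit 2 = 1: acc = (10, 10) + (5, 3) = (5, 8)

5P = (5, 8)


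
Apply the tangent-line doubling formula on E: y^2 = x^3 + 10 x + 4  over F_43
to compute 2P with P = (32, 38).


Doubling: s = (3 x1^2 + a) / (2 y1)
s = (3*32^2 + 10) / (2*38) mod 43 = 10
x3 = s^2 - 2 x1 mod 43 = 10^2 - 2*32 = 36
y3 = s (x1 - x3) - y1 mod 43 = 10 * (32 - 36) - 38 = 8

2P = (36, 8)


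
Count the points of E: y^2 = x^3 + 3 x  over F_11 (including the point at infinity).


For each x in F_11, count y with y^2 = x^3 + 3 x + 0 mod 11:
  x = 0: RHS = 0, y in [0]  -> 1 point(s)
  x = 1: RHS = 4, y in [2, 9]  -> 2 point(s)
  x = 2: RHS = 3, y in [5, 6]  -> 2 point(s)
  x = 3: RHS = 3, y in [5, 6]  -> 2 point(s)
  x = 6: RHS = 3, y in [5, 6]  -> 2 point(s)
  x = 7: RHS = 1, y in [1, 10]  -> 2 point(s)
Affine points: 11. Add the point at infinity: total = 12.

#E(F_11) = 12


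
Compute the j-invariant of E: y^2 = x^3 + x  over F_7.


Delta = -16(4 a^3 + 27 b^2) mod 7 = 6
-1728 * (4 a)^3 = -1728 * (4*1)^3 mod 7 = 1
j = 1 * 6^(-1) mod 7 = 6

j = 6 (mod 7)


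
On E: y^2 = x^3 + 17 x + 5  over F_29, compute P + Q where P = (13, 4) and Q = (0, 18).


P != Q, so use the chord formula.
s = (y2 - y1) / (x2 - x1) = (14) / (16) mod 29 = 19
x3 = s^2 - x1 - x2 mod 29 = 19^2 - 13 - 0 = 0
y3 = s (x1 - x3) - y1 mod 29 = 19 * (13 - 0) - 4 = 11

P + Q = (0, 11)


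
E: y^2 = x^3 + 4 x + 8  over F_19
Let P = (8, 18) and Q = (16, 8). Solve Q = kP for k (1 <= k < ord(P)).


Enumerate multiples of P until we hit Q = (16, 8):
  1P = (8, 18)
  2P = (12, 13)
  3P = (16, 11)
  4P = (2, 10)
  5P = (15, 17)
  6P = (3, 3)
  7P = (17, 12)
  8P = (5, 18)
  9P = (6, 1)
  10P = (6, 18)
  11P = (5, 1)
  12P = (17, 7)
  13P = (3, 16)
  14P = (15, 2)
  15P = (2, 9)
  16P = (16, 8)
Match found at i = 16.

k = 16


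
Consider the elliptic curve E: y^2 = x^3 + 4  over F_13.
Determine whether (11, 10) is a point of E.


Check whether y^2 = x^3 + 0 x + 4 (mod 13) for (x, y) = (11, 10).
LHS: y^2 = 10^2 mod 13 = 9
RHS: x^3 + 0 x + 4 = 11^3 + 0*11 + 4 mod 13 = 9
LHS = RHS

Yes, on the curve


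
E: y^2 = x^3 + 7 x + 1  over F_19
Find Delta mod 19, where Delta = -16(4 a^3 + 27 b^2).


4 a^3 + 27 b^2 = 4*7^3 + 27*1^2 = 1372 + 27 = 1399
Delta = -16 * (1399) = -22384
Delta mod 19 = 17

Delta = 17 (mod 19)


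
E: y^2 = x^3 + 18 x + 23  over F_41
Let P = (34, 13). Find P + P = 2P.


Doubling: s = (3 x1^2 + a) / (2 y1)
s = (3*34^2 + 18) / (2*13) mod 41 = 30
x3 = s^2 - 2 x1 mod 41 = 30^2 - 2*34 = 12
y3 = s (x1 - x3) - y1 mod 41 = 30 * (34 - 12) - 13 = 32

2P = (12, 32)


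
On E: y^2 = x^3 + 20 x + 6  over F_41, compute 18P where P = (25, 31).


k = 18 = 10010_2 (binary, LSB first: 01001)
Double-and-add from P = (25, 31):
  bit 0 = 0: acc unchanged = O
  bit 1 = 1: acc = O + (28, 38) = (28, 38)
  bit 2 = 0: acc unchanged = (28, 38)
  bit 3 = 0: acc unchanged = (28, 38)
  bit 4 = 1: acc = (28, 38) + (31, 35) = (24, 40)

18P = (24, 40)


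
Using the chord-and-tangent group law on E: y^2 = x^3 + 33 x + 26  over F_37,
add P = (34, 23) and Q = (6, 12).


P != Q, so use the chord formula.
s = (y2 - y1) / (x2 - x1) = (26) / (9) mod 37 = 7
x3 = s^2 - x1 - x2 mod 37 = 7^2 - 34 - 6 = 9
y3 = s (x1 - x3) - y1 mod 37 = 7 * (34 - 9) - 23 = 4

P + Q = (9, 4)


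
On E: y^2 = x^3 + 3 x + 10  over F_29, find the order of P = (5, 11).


Compute successive multiples of P until we hit O:
  1P = (5, 11)
  2P = (10, 24)
  3P = (8, 16)
  4P = (22, 9)
  5P = (27, 24)
  6P = (4, 12)
  7P = (21, 5)
  8P = (19, 16)
  ... (continuing to 29P)
  29P = O

ord(P) = 29


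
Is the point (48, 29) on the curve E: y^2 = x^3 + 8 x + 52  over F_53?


Check whether y^2 = x^3 + 8 x + 52 (mod 53) for (x, y) = (48, 29).
LHS: y^2 = 29^2 mod 53 = 46
RHS: x^3 + 8 x + 52 = 48^3 + 8*48 + 52 mod 53 = 46
LHS = RHS

Yes, on the curve


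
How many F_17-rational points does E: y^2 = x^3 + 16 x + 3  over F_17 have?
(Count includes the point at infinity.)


For each x in F_17, count y with y^2 = x^3 + 16 x + 3 mod 17:
  x = 2: RHS = 9, y in [3, 14]  -> 2 point(s)
  x = 5: RHS = 4, y in [2, 15]  -> 2 point(s)
  x = 6: RHS = 9, y in [3, 14]  -> 2 point(s)
  x = 7: RHS = 16, y in [4, 13]  -> 2 point(s)
  x = 9: RHS = 9, y in [3, 14]  -> 2 point(s)
  x = 12: RHS = 2, y in [6, 11]  -> 2 point(s)
  x = 14: RHS = 13, y in [8, 9]  -> 2 point(s)
Affine points: 14. Add the point at infinity: total = 15.

#E(F_17) = 15


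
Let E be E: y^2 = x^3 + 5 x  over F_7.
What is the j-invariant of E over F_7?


Delta = -16(4 a^3 + 27 b^2) mod 7 = 1
-1728 * (4 a)^3 = -1728 * (4*5)^3 mod 7 = 6
j = 6 * 1^(-1) mod 7 = 6

j = 6 (mod 7)


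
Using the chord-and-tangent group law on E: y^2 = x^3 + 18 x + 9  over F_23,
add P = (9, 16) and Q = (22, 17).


P != Q, so use the chord formula.
s = (y2 - y1) / (x2 - x1) = (1) / (13) mod 23 = 16
x3 = s^2 - x1 - x2 mod 23 = 16^2 - 9 - 22 = 18
y3 = s (x1 - x3) - y1 mod 23 = 16 * (9 - 18) - 16 = 1

P + Q = (18, 1)


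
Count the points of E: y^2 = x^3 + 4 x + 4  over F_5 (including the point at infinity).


For each x in F_5, count y with y^2 = x^3 + 4 x + 4 mod 5:
  x = 0: RHS = 4, y in [2, 3]  -> 2 point(s)
  x = 1: RHS = 4, y in [2, 3]  -> 2 point(s)
  x = 2: RHS = 0, y in [0]  -> 1 point(s)
  x = 4: RHS = 4, y in [2, 3]  -> 2 point(s)
Affine points: 7. Add the point at infinity: total = 8.

#E(F_5) = 8


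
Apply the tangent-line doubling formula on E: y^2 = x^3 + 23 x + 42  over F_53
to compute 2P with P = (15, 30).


Doubling: s = (3 x1^2 + a) / (2 y1)
s = (3*15^2 + 23) / (2*30) mod 53 = 24
x3 = s^2 - 2 x1 mod 53 = 24^2 - 2*15 = 16
y3 = s (x1 - x3) - y1 mod 53 = 24 * (15 - 16) - 30 = 52

2P = (16, 52)


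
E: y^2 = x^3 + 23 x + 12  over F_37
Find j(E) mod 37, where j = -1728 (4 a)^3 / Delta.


Delta = -16(4 a^3 + 27 b^2) mod 37 = 3
-1728 * (4 a)^3 = -1728 * (4*23)^3 mod 37 = 31
j = 31 * 3^(-1) mod 37 = 35

j = 35 (mod 37)


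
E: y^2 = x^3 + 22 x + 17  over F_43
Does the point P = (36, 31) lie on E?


Check whether y^2 = x^3 + 22 x + 17 (mod 43) for (x, y) = (36, 31).
LHS: y^2 = 31^2 mod 43 = 15
RHS: x^3 + 22 x + 17 = 36^3 + 22*36 + 17 mod 43 = 36
LHS != RHS

No, not on the curve


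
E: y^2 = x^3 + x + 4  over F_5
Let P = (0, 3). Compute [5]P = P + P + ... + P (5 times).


k = 5 = 101_2 (binary, LSB first: 101)
Double-and-add from P = (0, 3):
  bit 0 = 1: acc = O + (0, 3) = (0, 3)
  bit 1 = 0: acc unchanged = (0, 3)
  bit 2 = 1: acc = (0, 3) + (2, 2) = (2, 3)

5P = (2, 3)


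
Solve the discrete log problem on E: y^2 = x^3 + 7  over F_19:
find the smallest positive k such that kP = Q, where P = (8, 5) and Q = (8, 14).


Enumerate multiples of P until we hit Q = (8, 14):
  1P = (8, 5)
  2P = (0, 8)
  3P = (15, 0)
  4P = (0, 11)
  5P = (8, 14)
Match found at i = 5.

k = 5


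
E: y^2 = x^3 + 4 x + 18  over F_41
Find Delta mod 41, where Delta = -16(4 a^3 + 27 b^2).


4 a^3 + 27 b^2 = 4*4^3 + 27*18^2 = 256 + 8748 = 9004
Delta = -16 * (9004) = -144064
Delta mod 41 = 10

Delta = 10 (mod 41)


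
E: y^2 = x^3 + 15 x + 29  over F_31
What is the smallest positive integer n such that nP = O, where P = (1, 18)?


Compute successive multiples of P until we hit O:
  1P = (1, 18)
  2P = (6, 26)
  3P = (3, 16)
  4P = (28, 9)
  5P = (9, 26)
  6P = (22, 23)
  7P = (16, 5)
  8P = (8, 17)
  ... (continuing to 29P)
  29P = O

ord(P) = 29


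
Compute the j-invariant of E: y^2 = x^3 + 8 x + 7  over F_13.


Delta = -16(4 a^3 + 27 b^2) mod 13 = 1
-1728 * (4 a)^3 = -1728 * (4*8)^3 mod 13 = 8
j = 8 * 1^(-1) mod 13 = 8

j = 8 (mod 13)


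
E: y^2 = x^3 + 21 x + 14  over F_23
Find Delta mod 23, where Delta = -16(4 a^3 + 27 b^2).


4 a^3 + 27 b^2 = 4*21^3 + 27*14^2 = 37044 + 5292 = 42336
Delta = -16 * (42336) = -677376
Delta mod 23 = 20

Delta = 20 (mod 23)


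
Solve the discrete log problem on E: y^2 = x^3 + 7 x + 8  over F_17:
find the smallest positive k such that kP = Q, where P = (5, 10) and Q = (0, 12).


Enumerate multiples of P until we hit Q = (0, 12):
  1P = (5, 10)
  2P = (8, 10)
  3P = (4, 7)
  4P = (0, 5)
  5P = (13, 16)
  6P = (7, 14)
  7P = (9, 16)
  8P = (1, 13)
  9P = (2, 9)
  10P = (12, 16)
  11P = (16, 0)
  12P = (12, 1)
  13P = (2, 8)
  14P = (1, 4)
  15P = (9, 1)
  16P = (7, 3)
  17P = (13, 1)
  18P = (0, 12)
Match found at i = 18.

k = 18


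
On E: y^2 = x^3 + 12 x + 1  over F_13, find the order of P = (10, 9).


Compute successive multiples of P until we hit O:
  1P = (10, 9)
  2P = (6, 4)
  3P = (1, 12)
  4P = (5, 11)
  5P = (7, 8)
  6P = (12, 12)
  7P = (3, 8)
  8P = (4, 3)
  ... (continuing to 19P)
  19P = O

ord(P) = 19


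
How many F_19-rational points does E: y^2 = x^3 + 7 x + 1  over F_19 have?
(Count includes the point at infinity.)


For each x in F_19, count y with y^2 = x^3 + 7 x + 1 mod 19:
  x = 0: RHS = 1, y in [1, 18]  -> 2 point(s)
  x = 1: RHS = 9, y in [3, 16]  -> 2 point(s)
  x = 2: RHS = 4, y in [2, 17]  -> 2 point(s)
  x = 3: RHS = 11, y in [7, 12]  -> 2 point(s)
  x = 4: RHS = 17, y in [6, 13]  -> 2 point(s)
  x = 5: RHS = 9, y in [3, 16]  -> 2 point(s)
  x = 10: RHS = 7, y in [8, 11]  -> 2 point(s)
  x = 13: RHS = 9, y in [3, 16]  -> 2 point(s)
  x = 15: RHS = 4, y in [2, 17]  -> 2 point(s)
  x = 17: RHS = 17, y in [6, 13]  -> 2 point(s)
Affine points: 20. Add the point at infinity: total = 21.

#E(F_19) = 21


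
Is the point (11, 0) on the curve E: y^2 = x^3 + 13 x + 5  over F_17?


Check whether y^2 = x^3 + 13 x + 5 (mod 17) for (x, y) = (11, 0).
LHS: y^2 = 0^2 mod 17 = 0
RHS: x^3 + 13 x + 5 = 11^3 + 13*11 + 5 mod 17 = 0
LHS = RHS

Yes, on the curve


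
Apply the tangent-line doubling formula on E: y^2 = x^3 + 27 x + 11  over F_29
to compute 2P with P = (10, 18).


Doubling: s = (3 x1^2 + a) / (2 y1)
s = (3*10^2 + 27) / (2*18) mod 29 = 26
x3 = s^2 - 2 x1 mod 29 = 26^2 - 2*10 = 18
y3 = s (x1 - x3) - y1 mod 29 = 26 * (10 - 18) - 18 = 6

2P = (18, 6)


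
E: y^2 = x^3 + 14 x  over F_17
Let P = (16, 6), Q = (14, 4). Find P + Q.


P != Q, so use the chord formula.
s = (y2 - y1) / (x2 - x1) = (15) / (15) mod 17 = 1
x3 = s^2 - x1 - x2 mod 17 = 1^2 - 16 - 14 = 5
y3 = s (x1 - x3) - y1 mod 17 = 1 * (16 - 5) - 6 = 5

P + Q = (5, 5)


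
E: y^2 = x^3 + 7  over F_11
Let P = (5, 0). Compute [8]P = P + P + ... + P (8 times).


k = 8 = 1000_2 (binary, LSB first: 0001)
Double-and-add from P = (5, 0):
  bit 0 = 0: acc unchanged = O
  bit 1 = 0: acc unchanged = O
  bit 2 = 0: acc unchanged = O
  bit 3 = 1: acc = O + O = O

8P = O


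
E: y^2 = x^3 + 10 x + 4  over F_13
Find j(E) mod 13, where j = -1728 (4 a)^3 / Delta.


Delta = -16(4 a^3 + 27 b^2) mod 13 = 3
-1728 * (4 a)^3 = -1728 * (4*10)^3 mod 13 = 1
j = 1 * 3^(-1) mod 13 = 9

j = 9 (mod 13)


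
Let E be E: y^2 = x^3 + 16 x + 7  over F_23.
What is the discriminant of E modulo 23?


4 a^3 + 27 b^2 = 4*16^3 + 27*7^2 = 16384 + 1323 = 17707
Delta = -16 * (17707) = -283312
Delta mod 23 = 2

Delta = 2 (mod 23)


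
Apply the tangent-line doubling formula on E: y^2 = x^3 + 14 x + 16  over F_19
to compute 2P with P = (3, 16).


Doubling: s = (3 x1^2 + a) / (2 y1)
s = (3*3^2 + 14) / (2*16) mod 19 = 9
x3 = s^2 - 2 x1 mod 19 = 9^2 - 2*3 = 18
y3 = s (x1 - x3) - y1 mod 19 = 9 * (3 - 18) - 16 = 1

2P = (18, 1)


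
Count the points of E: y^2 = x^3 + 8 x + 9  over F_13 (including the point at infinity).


For each x in F_13, count y with y^2 = x^3 + 8 x + 9 mod 13:
  x = 0: RHS = 9, y in [3, 10]  -> 2 point(s)
  x = 4: RHS = 1, y in [1, 12]  -> 2 point(s)
  x = 6: RHS = 0, y in [0]  -> 1 point(s)
  x = 8: RHS = 0, y in [0]  -> 1 point(s)
  x = 9: RHS = 4, y in [2, 11]  -> 2 point(s)
  x = 10: RHS = 10, y in [6, 7]  -> 2 point(s)
  x = 12: RHS = 0, y in [0]  -> 1 point(s)
Affine points: 11. Add the point at infinity: total = 12.

#E(F_13) = 12


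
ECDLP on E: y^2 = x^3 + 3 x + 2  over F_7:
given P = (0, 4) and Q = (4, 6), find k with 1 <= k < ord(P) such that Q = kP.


Enumerate multiples of P until we hit Q = (4, 6):
  1P = (0, 4)
  2P = (2, 4)
  3P = (5, 3)
  4P = (4, 1)
  5P = (4, 6)
Match found at i = 5.

k = 5


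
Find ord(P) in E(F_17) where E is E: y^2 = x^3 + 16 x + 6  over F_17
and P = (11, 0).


Compute successive multiples of P until we hit O:
  1P = (11, 0)
  2P = O

ord(P) = 2


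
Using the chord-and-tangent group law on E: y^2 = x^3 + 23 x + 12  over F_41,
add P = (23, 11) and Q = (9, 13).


P != Q, so use the chord formula.
s = (y2 - y1) / (x2 - x1) = (2) / (27) mod 41 = 35
x3 = s^2 - x1 - x2 mod 41 = 35^2 - 23 - 9 = 4
y3 = s (x1 - x3) - y1 mod 41 = 35 * (23 - 4) - 11 = 39

P + Q = (4, 39)


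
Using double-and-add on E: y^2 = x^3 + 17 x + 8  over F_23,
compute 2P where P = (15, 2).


k = 2 = 10_2 (binary, LSB first: 01)
Double-and-add from P = (15, 2):
  bit 0 = 0: acc unchanged = O
  bit 1 = 1: acc = O + (22, 6) = (22, 6)

2P = (22, 6)


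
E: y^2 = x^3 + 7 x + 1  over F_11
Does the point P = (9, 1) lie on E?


Check whether y^2 = x^3 + 7 x + 1 (mod 11) for (x, y) = (9, 1).
LHS: y^2 = 1^2 mod 11 = 1
RHS: x^3 + 7 x + 1 = 9^3 + 7*9 + 1 mod 11 = 1
LHS = RHS

Yes, on the curve


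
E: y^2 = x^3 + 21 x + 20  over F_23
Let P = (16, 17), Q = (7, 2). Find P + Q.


P != Q, so use the chord formula.
s = (y2 - y1) / (x2 - x1) = (8) / (14) mod 23 = 17
x3 = s^2 - x1 - x2 mod 23 = 17^2 - 16 - 7 = 13
y3 = s (x1 - x3) - y1 mod 23 = 17 * (16 - 13) - 17 = 11

P + Q = (13, 11)


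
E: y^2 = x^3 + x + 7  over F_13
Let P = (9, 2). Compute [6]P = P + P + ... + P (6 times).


k = 6 = 110_2 (binary, LSB first: 011)
Double-and-add from P = (9, 2):
  bit 0 = 0: acc unchanged = O
  bit 1 = 1: acc = O + (11, 6) = (11, 6)
  bit 2 = 1: acc = (11, 6) + (4, 7) = (2, 2)

6P = (2, 2)


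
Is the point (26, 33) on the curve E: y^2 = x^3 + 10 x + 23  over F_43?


Check whether y^2 = x^3 + 10 x + 23 (mod 43) for (x, y) = (26, 33).
LHS: y^2 = 33^2 mod 43 = 14
RHS: x^3 + 10 x + 23 = 26^3 + 10*26 + 23 mod 43 = 14
LHS = RHS

Yes, on the curve


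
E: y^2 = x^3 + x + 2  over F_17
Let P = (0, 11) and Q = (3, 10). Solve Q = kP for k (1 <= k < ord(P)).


Enumerate multiples of P until we hit Q = (3, 10):
  1P = (0, 11)
  2P = (15, 3)
  3P = (1, 2)
  4P = (12, 12)
  5P = (3, 10)
Match found at i = 5.

k = 5


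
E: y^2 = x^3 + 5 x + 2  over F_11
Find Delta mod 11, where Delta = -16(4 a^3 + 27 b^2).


4 a^3 + 27 b^2 = 4*5^3 + 27*2^2 = 500 + 108 = 608
Delta = -16 * (608) = -9728
Delta mod 11 = 7

Delta = 7 (mod 11)


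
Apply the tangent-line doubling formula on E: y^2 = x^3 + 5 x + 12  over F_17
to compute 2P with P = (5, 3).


Doubling: s = (3 x1^2 + a) / (2 y1)
s = (3*5^2 + 5) / (2*3) mod 17 = 2
x3 = s^2 - 2 x1 mod 17 = 2^2 - 2*5 = 11
y3 = s (x1 - x3) - y1 mod 17 = 2 * (5 - 11) - 3 = 2

2P = (11, 2)


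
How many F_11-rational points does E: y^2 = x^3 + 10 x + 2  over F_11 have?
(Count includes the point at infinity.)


For each x in F_11, count y with y^2 = x^3 + 10 x + 2 mod 11:
  x = 3: RHS = 4, y in [2, 9]  -> 2 point(s)
  x = 5: RHS = 1, y in [1, 10]  -> 2 point(s)
  x = 6: RHS = 3, y in [5, 6]  -> 2 point(s)
  x = 8: RHS = 0, y in [0]  -> 1 point(s)
Affine points: 7. Add the point at infinity: total = 8.

#E(F_11) = 8
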